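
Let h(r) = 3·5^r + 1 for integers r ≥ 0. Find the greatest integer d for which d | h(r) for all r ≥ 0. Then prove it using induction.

Computing the first values: h(0) = 4 and h(1) = 16; gcd(4, 16) = 4, so d ≤ 4.
We prove 4 | 3·5^r + 1 for all r ≥ 0 by induction on r.
For the base case r = 0: h(0) = 4 = 4·(1), so 4 | h(0).
Inductive step: assume the claim holds for r = j, i.e. 4 | h(j). Then
h(j+1) = 3·5^(j+1) + 1 = 5·(3·5^j + 1) - 4 = 5·h(j) - 4. The first term is divisible by 4 by the inductive hypothesis, and -4 is divisible by 4. Hence 4 | h(j+1).
By the principle of mathematical induction, the result holds for all r ≥ 0.
Therefore the largest such d is 4.

d = 4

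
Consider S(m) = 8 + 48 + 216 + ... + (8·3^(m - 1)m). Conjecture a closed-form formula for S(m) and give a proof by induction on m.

We claim S(m) = 2·3^m(2m - 1) + 2 for all m ≥ 1.
When m = 1: S(1) = 8, and the closed form gives 8. They agree.
Inductive step: assume the claim holds for m = i, so S(i) = 2·3^i(2i - 1) + 2.
Then S(i+1) = S(i) + (8·3^i(i + 1)) = (2·3^i(2i - 1) + 2) + (8·3^i(i + 1)).
Simplifying, S(i+1) = 12·3^i·i + 6·3^i + 2 = 2·3^(i+1)(2(i+1) - 1) + 2,
which is the closed form with m = i+1.
By the principle of mathematical induction, the result holds for all m ≥ 1.

S(m) = 2·3^m(2m - 1) + 2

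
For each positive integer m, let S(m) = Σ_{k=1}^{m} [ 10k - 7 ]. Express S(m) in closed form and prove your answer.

S(m) = m(5m - 2)

We claim S(m) = m(5m - 2) for all m ≥ 1.
When m = 1: S(1) = 3, and the closed form gives 3. They agree.
For the inductive step, assume it holds for an arbitrary k ≥ 1, so S(k) = k(5k - 2).
Then S(k+1) = S(k) + (10k + 3) = (k(5k - 2)) + (10k + 3).
Simplifying, S(k+1) = (k + 1)(5k + 3) = (k+1)(5(k+1) - 2),
which is the closed form with m = k+1.
This completes the induction.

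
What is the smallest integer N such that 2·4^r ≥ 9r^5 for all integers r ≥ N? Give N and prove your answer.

At r = 9: 524288 < 531441, so the inequality fails and N ≥ 10. We prove 2·4^r ≥ 9r^5 for all r ≥ 10.
Base case (r = 10): 2·4^r = 2097152 and 9r^5 = 900000, so 2097152 ≥ 900000.
Suppose the result is true for r = m, so 2·4^m ≥ 9m^5.
Then 2·4^(m + 1) = 4·(2·4^m) ≥ 4·(9m^5).
Also, for m ≥ 10 we have 4·(9m^5) ≥ 9(m+1)^5, since 4 ≥ (1 + 1/m)^5 for all m ≥ 10.
Combining, 2·4^(m + 1) ≥ 9(m+1)^5.
By the principle of mathematical induction, the result holds for all r ≥ 10.
Hence the smallest such N is 10.

N = 10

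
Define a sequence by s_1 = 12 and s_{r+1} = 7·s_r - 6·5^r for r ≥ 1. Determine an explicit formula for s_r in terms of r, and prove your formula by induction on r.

s_r = 3·5^r - 3·7^(r - 1)

Computing the first terms: s_1 = 12, s_2 = 54, s_3 = 228. This suggests s_r = 3·5^r - 3·7^(r - 1).
Base case (r = 1): the formula gives 12 = 12 = s_1.
Inductive step: assume the claim holds for r = j, so s_j = 3·5^j - 3·7^(j - 1).
Then s_{j+1} = 7·s_j - 6·5^j = 7·(3·5^j - 3·7^(j - 1)) - 6·5^j = 3·5^(j + 1) - 3·7^j = 3·5^(j+1) - 3·7^((j+1) - 1),
which is the claimed formula at r = j+1.
By induction, the statement is established for all r ≥ 1.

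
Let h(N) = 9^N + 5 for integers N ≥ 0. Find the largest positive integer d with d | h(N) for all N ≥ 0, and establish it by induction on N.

Computing the first values: h(0) = 6 and h(1) = 14; gcd(6, 14) = 2, so d ≤ 2.
We prove 2 | 9^N + 5 for all N ≥ 0 by induction on N.
For the base case N = 0: h(0) = 6 = 2·(3), so 2 | h(0).
For the inductive step, assume it holds for an arbitrary j ≥ 0, i.e. 2 | h(j). Then
h(j+1) = 9^(j+1) + 5 = 9·(9^j + 5) - 40 = 9·h(j) - 40. The first term is divisible by 2 by the inductive hypothesis, and -40 is divisible by 2. Hence 2 | h(j+1).
By the principle of mathematical induction, the result holds for all N ≥ 0.
Therefore the largest such d is 2.

d = 2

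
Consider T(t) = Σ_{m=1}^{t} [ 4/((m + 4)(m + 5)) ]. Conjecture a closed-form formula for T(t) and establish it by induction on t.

T(t) = 4t/(5(t + 5))

We claim T(t) = 4t/(5(t + 5)) for all t ≥ 1.
For the base case t = 1: T(1) = 2/15, and the closed form gives 2/15. They agree.
For the inductive step, assume it holds for an arbitrary m ≥ 1, so T(m) = 4m/(5(m + 5)).
Then T(m+1) = T(m) + (4/((m + 5)(m + 6))) = (4m/(5(m + 5))) + (4/((m + 5)(m + 6))).
Simplifying, T(m+1) = 4(m + 1)/(5(m + 6)) = 4(m+1)/(5((m+1) + 5)),
which is the closed form with t = m+1.
This completes the induction.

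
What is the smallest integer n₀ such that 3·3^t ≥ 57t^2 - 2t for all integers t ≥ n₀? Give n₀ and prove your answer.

n₀ = 6

At t = 5: 729 < 1415, so the inequality fails and n₀ ≥ 6. We prove 3·3^t ≥ 57t^2 - 2t for all t ≥ 6.
When t = 6: 3·3^t = 2187 and 57t^2 - 2t = 2040, so 2187 ≥ 2040.
Inductive step: assume the claim holds for t = j, so 3·3^j ≥ 57j^2 - 2j.
Then 3·3^(j + 1) = 3·(3·3^j) ≥ 3·(57j^2 - 2j).
Also, for j ≥ 6 we have 3·(57j^2 - 2j) ≥ 57(j+1)^2 - 2(j+1), since 3·(57j^2 - 2j) − (57(j+1)^2 - 2(j+1)) = 114j^2 - 118j - 55, which is nonnegative for all j ≥ 6.
Combining, 3·3^(j + 1) ≥ 57(j+1)^2 - 2(j+1).
By induction, the statement is established for all t ≥ 6.
Hence the smallest such n₀ is 6.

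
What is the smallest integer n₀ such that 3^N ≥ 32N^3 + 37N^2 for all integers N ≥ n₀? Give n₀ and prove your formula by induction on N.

n₀ = 10

At N = 9: 19683 < 26325, so the inequality fails and n₀ ≥ 10. We prove 3^N ≥ 32N^3 + 37N^2 for all N ≥ 10.
When N = 10: 3^N = 59049 and 32N^3 + 37N^2 = 35700, so 59049 ≥ 35700.
Suppose the result is true for N = r, so 3^r ≥ 32r^3 + 37r^2.
Then 3^(r + 1) = 3·(3^r) ≥ 3·(32r^3 + 37r^2).
Also, for r ≥ 10 we have 3·(32r^3 + 37r^2) ≥ 32(r+1)^3 + 37(r+1)^2, since 3·(32r^3 + 37r^2) − (32(r+1)^3 + 37(r+1)^2) = 64r^3 - 22r^2 - 170r - 69, which is nonnegative for all r ≥ 10.
Combining, 3^(r + 1) ≥ 32(r+1)^3 + 37(r+1)^2.
This completes the induction.
Hence the smallest such n₀ is 10.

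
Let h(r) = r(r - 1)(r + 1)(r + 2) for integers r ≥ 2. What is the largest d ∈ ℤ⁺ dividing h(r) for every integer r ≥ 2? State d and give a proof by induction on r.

d = 24

Computing the first values: h(2) = 24 and h(3) = 120; gcd(24, 120) = 24, so d ≤ 24.
We prove 24 | r(r - 1)(r + 1)(r + 2) for all r ≥ 2 by induction on r.
Base step (r = 2): h(2) = 24 = 24·(1), so 24 | h(2).
Inductive step: suppose the statement holds for some i ≥ 2, i.e. 24 | h(i). Then
h(i+1) − h(i) = i·(i+1)·(i+2)·(i+3) − (i-1)·i·(i+1)·(i+2) = i·(i+1)·(i+2)·[(i+3) − (i-1)] = 4·i·(i+1)·(i+2). The product of 3 consecutive integers is divisible by (3)! = 6, so h(i+1) − h(i) is divisible by 4·6 = 24. By the inductive hypothesis 24 | h(i), hence 24 | h(i+1).
This completes the induction.
Therefore the largest such d is 24.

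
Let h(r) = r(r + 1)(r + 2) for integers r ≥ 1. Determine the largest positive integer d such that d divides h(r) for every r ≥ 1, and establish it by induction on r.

Computing the first values: h(1) = 6 and h(2) = 24; gcd(6, 24) = 6, so d ≤ 6.
We prove 6 | r(r + 1)(r + 2) for all r ≥ 1 by induction on r.
For the base case r = 1: h(1) = 6 = 6·(1), so 6 | h(1).
Inductive step: suppose the statement holds for some p ≥ 1, i.e. 6 | h(p). Then
h(p+1) − h(p) = (p+1)·(p+2)·(p+3) − p·(p+1)·(p+2) = (p+1)·(p+2)·[(p+3) − p] = 3·(p+1)·(p+2). The product of 2 consecutive integers is divisible by (2)! = 2, so h(p+1) − h(p) is divisible by 3·2 = 6. By the inductive hypothesis 6 | h(p), hence 6 | h(p+1).
By induction, the statement is established for all r ≥ 1.
Therefore the largest such d is 6.

d = 6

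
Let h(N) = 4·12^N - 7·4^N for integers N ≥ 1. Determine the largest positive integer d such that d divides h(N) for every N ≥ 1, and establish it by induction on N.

d = 4

Computing the first values: h(1) = 20 and h(2) = 464; gcd(20, 464) = 4, so d ≤ 4.
We prove 4 | 4·12^N - 7·4^N for all N ≥ 1 by induction on N.
For the base case N = 1: h(1) = 20 = 4·(5), so 4 | h(1).
For the inductive step, assume it holds for an arbitrary j ≥ 1, i.e. 4 | h(j). Then
h(j+1) − 12·h(j) = (4·12^(j+1) - 7·4^(j+1)) − 12·(4·12^j - 7·4^j) = (-7)·4^j·(4 − 12) = (56)·4^j. Since 4 | h(j) by the inductive hypothesis, 4 | 12·h(j); and 4 | 56 since 56 = 4·14. Therefore 4 | h(j+1).
By the principle of mathematical induction, the result holds for all N ≥ 1.
Therefore the largest such d is 4.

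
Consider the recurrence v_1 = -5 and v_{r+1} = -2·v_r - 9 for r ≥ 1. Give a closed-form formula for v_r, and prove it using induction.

v_r = (-2)^r - 3

Computing the first terms: v_1 = -5, v_2 = 1, v_3 = -11. This suggests v_r = (-2)^r - 3.
Base case (r = 1): the formula gives -5 = -5 = v_1.
Inductive step: suppose the statement holds for some p ≥ 1, so v_p = (-2)^p - 3.
Then v_{p+1} = -2·v_p - 9 = -2·((-2)^p - 3) - 9 = (-2)^(p + 1) - 3,
which is the claimed formula at r = p+1.
Hence, by induction on r, the claim holds for every r ≥ 1.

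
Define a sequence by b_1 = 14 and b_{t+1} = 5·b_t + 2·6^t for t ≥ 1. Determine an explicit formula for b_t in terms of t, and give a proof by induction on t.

b_t = 2·5^(t - 1) + 2·6^t

Computing the first terms: b_1 = 14, b_2 = 82, b_3 = 482. This suggests b_t = 2·5^(t - 1) + 2·6^t.
For the base case t = 1: the formula gives 14 = 14 = b_1.
Suppose the result is true for t = j, so b_j = 2·5^(j - 1) + 2·6^j.
Then b_{j+1} = 5·b_j + 2·6^j = 5·(2·5^(j - 1) + 2·6^j) + 2·6^j = 2·5^j + 2·6^(j + 1) = 2·5^((j+1) - 1) + 2·6^(j+1),
which is the claimed formula at t = j+1.
This completes the induction.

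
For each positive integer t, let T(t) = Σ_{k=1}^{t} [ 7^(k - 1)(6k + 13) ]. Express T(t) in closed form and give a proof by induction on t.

We claim T(t) = 7^t(t + 2) - 2 for all t ≥ 1.
When t = 1: T(1) = 19, and the closed form gives 19. They agree.
Suppose the result is true for t = k, so T(k) = 7^k(k + 2) - 2.
Then T(k+1) = T(k) + (7^k(6k + 19)) = (7^k(k + 2) - 2) + (7^k(6k + 19)).
Simplifying, T(k+1) = 7·7^k·k + 21·7^k - 2 = 7^(k+1)((k+1) + 2) - 2,
which is the closed form with t = k+1.
This completes the induction.

T(t) = 7^t(t + 2) - 2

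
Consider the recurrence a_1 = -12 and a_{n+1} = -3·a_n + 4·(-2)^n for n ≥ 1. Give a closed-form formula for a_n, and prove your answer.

Computing the first terms: a_1 = -12, a_2 = 28, a_3 = -68. This suggests a_n = (-2)^(n + 2) - 4(-3)^(n - 1).
Base step (n = 1): the formula gives -12 = -12 = a_1.
Inductive step: assume the claim holds for n = r, so a_r = (-2)^(r + 2) - 4(-3)^(r - 1).
Then a_{r+1} = -3·a_r + 4·(-2)^r = -3·((-2)^(r + 2) - 4(-3)^(r - 1)) + 4·(-2)^r = (-2)^(r + 3) - 4(-3)^r = (-2)^((r+1) + 2) - 4(-3)^((r+1) - 1),
which is the claimed formula at n = r+1.
By induction, the statement is established for all n ≥ 1.

a_n = (-2)^(n + 2) - 4(-3)^(n - 1)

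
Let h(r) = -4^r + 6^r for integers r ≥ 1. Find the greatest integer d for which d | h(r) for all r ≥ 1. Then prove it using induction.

Computing the first values: h(1) = 2 and h(2) = 20; gcd(2, 20) = 2, so d ≤ 2.
We prove 2 | -4^r + 6^r for all r ≥ 1 by induction on r.
Base step (r = 1): h(1) = 2 = 2·(1), so 2 | h(1).
Inductive step: suppose the statement holds for some k ≥ 1, i.e. 2 | h(k). Then
6^{k+1} − 4^{k+1} = 6·6^k − 4·4^k = 6·(6^k − 4^k) + (2)·4^k. The first term is divisible by 2 by the inductive hypothesis, and the second term (2)·4^k is divisible by 2 since 2 | 2. Hence 2 | h(k+1).
Hence, by induction on r, the claim holds for every r ≥ 1.
Therefore the largest such d is 2.

d = 2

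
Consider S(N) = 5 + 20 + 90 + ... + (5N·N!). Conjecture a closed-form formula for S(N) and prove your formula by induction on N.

We claim S(N) = (5N + 5)N! - 5 for all N ≥ 1.
When N = 1: S(1) = 5, and the closed form gives 5. They agree.
Suppose the result is true for N = m, so S(m) = (5m + 5)m! - 5.
Then S(m+1) = S(m) + (5(m + 1)(m + 1)!) = ((5m + 5)m! - 5) + (5(m + 1)(m + 1)!).
Simplifying, S(m+1) = (5(m+1) + 5)(m+1)! - 5,
which is the closed form with N = m+1.
By induction, the statement is established for all N ≥ 1.

S(N) = (5N + 5)N! - 5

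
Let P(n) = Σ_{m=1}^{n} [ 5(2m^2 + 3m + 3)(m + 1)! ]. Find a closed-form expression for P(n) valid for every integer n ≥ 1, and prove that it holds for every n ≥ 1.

P(n) = (10n + 5)(n + 2)! - 10

We claim P(n) = (10n + 5)(n + 2)! - 10 for all n ≥ 1.
Base case (n = 1): P(1) = 80, and the closed form gives 80. They agree.
Suppose the result is true for n = m, so P(m) = (10m + 5)(m + 2)! - 10.
Then P(m+1) = P(m) + (5(2m^2 + 7m + 8)(m + 2)!) = ((10m + 5)(m + 2)! - 10) + (5(2m^2 + 7m + 8)(m + 2)!).
Simplifying, P(m+1) = (10(m+1) + 5)((m+1) + 2)! - 10,
which is the closed form with n = m+1.
By induction, the statement is established for all n ≥ 1.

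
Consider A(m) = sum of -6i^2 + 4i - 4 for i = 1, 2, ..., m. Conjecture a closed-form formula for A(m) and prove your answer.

We claim A(m) = -m(2m^2 + m + 3) for all m ≥ 1.
When m = 1: A(1) = -6, and the closed form gives -6. They agree.
For the inductive step, assume it holds for an arbitrary i ≥ 1, so A(i) = i(-2i^2 - i - 3).
Then A(i+1) = A(i) + (4i - 6(i + 1)^2) = (i(-2i^2 - i - 3)) + (4i - 6(i + 1)^2).
Simplifying, A(i+1) = -(i + 1)(2i^2 + 5i + 6) = -(i+1)(2(i+1)^2 + (i+1) + 3),
which is the closed form with m = i+1.
This completes the induction.

A(m) = -m(2m^2 + m + 3)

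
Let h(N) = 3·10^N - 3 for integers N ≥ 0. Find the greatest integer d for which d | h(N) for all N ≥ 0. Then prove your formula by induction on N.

Computing the first values: h(0) = 0 and h(1) = 27; gcd(0, 27) = 27, so d ≤ 27.
We prove 27 | 3·10^N - 3 for all N ≥ 0 by induction on N.
Base step (N = 0): h(0) = 0 = 27·(0), so 27 | h(0).
Inductive step: assume the claim holds for N = p, i.e. 27 | h(p). Then
h(p+1) = 3·10^(p+1) - 3 = 10·(3·10^p - 3) + 27 = 10·h(p) + 27. The first term is divisible by 27 by the inductive hypothesis, and 27 is divisible by 27. Hence 27 | h(p+1).
By the principle of mathematical induction, the result holds for all N ≥ 0.
Therefore the largest such d is 27.

d = 27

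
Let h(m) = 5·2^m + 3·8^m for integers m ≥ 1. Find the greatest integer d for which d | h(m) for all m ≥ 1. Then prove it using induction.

Computing the first values: h(1) = 34 and h(2) = 212; gcd(34, 212) = 2, so d ≤ 2.
We prove 2 | 5·2^m + 3·8^m for all m ≥ 1 by induction on m.
When m = 1: h(1) = 34 = 2·(17), so 2 | h(1).
Suppose the result is true for m = k, i.e. 2 | h(k). Then
h(k+1) − 8·h(k) = (5·2^(k+1) + 3·8^(k+1)) − 8·(5·2^k + 3·8^k) = (5)·2^k·(2 − 8) = (-30)·2^k. Since 2 | h(k) by the inductive hypothesis, 2 | 8·h(k); and 2 | -30 since -30 = 2·-15. Therefore 2 | h(k+1).
This completes the induction.
Therefore the largest such d is 2.

d = 2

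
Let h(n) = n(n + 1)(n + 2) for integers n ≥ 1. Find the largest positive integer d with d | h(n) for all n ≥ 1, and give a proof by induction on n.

Computing the first values: h(1) = 6 and h(2) = 24; gcd(6, 24) = 6, so d ≤ 6.
We prove 6 | n(n + 1)(n + 2) for all n ≥ 1 by induction on n.
Base case (n = 1): h(1) = 6 = 6·(1), so 6 | h(1).
Inductive step: suppose the statement holds for some p ≥ 1, i.e. 6 | h(p). Then
h(p+1) − h(p) = (p+1)·(p+2)·(p+3) − p·(p+1)·(p+2) = (p+1)·(p+2)·[(p+3) − p] = 3·(p+1)·(p+2). The product of 2 consecutive integers is divisible by (2)! = 2, so h(p+1) − h(p) is divisible by 3·2 = 6. By the inductive hypothesis 6 | h(p), hence 6 | h(p+1).
This completes the induction.
Therefore the largest such d is 6.

d = 6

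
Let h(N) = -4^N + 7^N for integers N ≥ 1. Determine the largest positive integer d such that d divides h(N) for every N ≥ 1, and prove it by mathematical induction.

Computing the first values: h(1) = 3 and h(2) = 33; gcd(3, 33) = 3, so d ≤ 3.
We prove 3 | -4^N + 7^N for all N ≥ 1 by induction on N.
Base step (N = 1): h(1) = 3 = 3·(1), so 3 | h(1).
For the inductive step, assume it holds for an arbitrary r ≥ 1, i.e. 3 | h(r). Then
7^{r+1} − 4^{r+1} = 7·7^r − 4·4^r = 7·(7^r − 4^r) + (3)·4^r. The first term is divisible by 3 by the inductive hypothesis, and the second term (3)·4^r is divisible by 3 since 3 | 3. Hence 3 | h(r+1).
By the principle of mathematical induction, the result holds for all N ≥ 1.
Therefore the largest such d is 3.

d = 3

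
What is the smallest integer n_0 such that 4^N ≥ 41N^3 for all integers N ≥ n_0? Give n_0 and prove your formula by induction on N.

n_0 = 7

At N = 6: 4096 < 8856, so the inequality fails and n_0 ≥ 7. We prove 4^N ≥ 41N^3 for all N ≥ 7.
When N = 7: 4^N = 16384 and 41N^3 = 14063, so 16384 ≥ 14063.
For the inductive step, assume it holds for an arbitrary r ≥ 7, so 4^r ≥ 41r^3.
Then 4^(r + 1) = 4·(4^r) ≥ 4·(41r^3).
Also, for r ≥ 7 we have 4·(41r^3) ≥ 41(r+1)^3, since 4 ≥ (1 + 1/r)^3 for all r ≥ 7.
Combining, 4^(r + 1) ≥ 41(r+1)^3.
By induction, the statement is established for all N ≥ 7.
Hence the smallest such n_0 is 7.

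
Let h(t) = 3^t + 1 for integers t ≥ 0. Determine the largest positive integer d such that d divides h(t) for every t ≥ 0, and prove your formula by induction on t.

Computing the first values: h(0) = 2 and h(1) = 4; gcd(2, 4) = 2, so d ≤ 2.
We prove 2 | 3^t + 1 for all t ≥ 0 by induction on t.
When t = 0: h(0) = 2 = 2·(1), so 2 | h(0).
Suppose the result is true for t = j, i.e. 2 | h(j). Then
h(j+1) = 3^(j+1) + 1 = 3·(3^j + 1) - 2 = 3·h(j) - 2. The first term is divisible by 2 by the inductive hypothesis, and -2 is divisible by 2. Hence 2 | h(j+1).
Hence, by induction on t, the claim holds for every t ≥ 0.
Therefore the largest such d is 2.

d = 2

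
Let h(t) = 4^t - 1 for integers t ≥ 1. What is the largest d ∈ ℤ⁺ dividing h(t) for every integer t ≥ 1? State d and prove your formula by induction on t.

Computing the first values: h(1) = 3 and h(2) = 15; gcd(3, 15) = 3, so d ≤ 3.
We prove 3 | 4^t - 1 for all t ≥ 1 by induction on t.
When t = 1: h(1) = 3 = 3·(1), so 3 | h(1).
For the inductive step, assume it holds for an arbitrary j ≥ 1, i.e. 3 | h(j). Then
4^{j+1} − 1^{j+1} = 4·4^j − 1·1^j = 4·(4^j − 1^j) + (3)·1^j. The first term is divisible by 3 by the inductive hypothesis, and the second term (3)·1^j is divisible by 3 since 3 | 3. Hence 3 | h(j+1).
By induction, the statement is established for all t ≥ 1.
Therefore the largest such d is 3.

d = 3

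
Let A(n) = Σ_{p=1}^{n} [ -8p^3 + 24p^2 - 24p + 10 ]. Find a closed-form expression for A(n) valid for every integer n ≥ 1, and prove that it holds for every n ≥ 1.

A(n) = -2n(n^3 - 2n^2 + n - 1)

We claim A(n) = -2n(n^3 - 2n^2 + n - 1) for all n ≥ 1.
For the base case n = 1: A(1) = 2, and the closed form gives 2. They agree.
Inductive step: suppose the statement holds for some p ≥ 1, so A(p) = 2p(-p^3 + 2p^2 - p + 1).
Then A(p+1) = A(p) + (-8p^3 + 2) = (2p(-p^3 + 2p^2 - p + 1)) + (-8p^3 + 2).
Simplifying, A(p+1) = -2(p + 1)(p^3 + p^2 - 1) = -2(p+1)((p+1)^3 - 2(p+1)^2 + (p+1) - 1),
which is the closed form with n = p+1.
Hence, by induction on n, the claim holds for every n ≥ 1.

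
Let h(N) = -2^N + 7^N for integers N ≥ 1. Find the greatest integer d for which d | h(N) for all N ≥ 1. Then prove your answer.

d = 5

Computing the first values: h(1) = 5 and h(2) = 45; gcd(5, 45) = 5, so d ≤ 5.
We prove 5 | -2^N + 7^N for all N ≥ 1 by induction on N.
Base step (N = 1): h(1) = 5 = 5·(1), so 5 | h(1).
Inductive step: suppose the statement holds for some r ≥ 1, i.e. 5 | h(r). Then
7^{r+1} − 2^{r+1} = 7·7^r − 2·2^r = 7·(7^r − 2^r) + (5)·2^r. The first term is divisible by 5 by the inductive hypothesis, and the second term (5)·2^r is divisible by 5 since 5 | 5. Hence 5 | h(r+1).
By induction, the statement is established for all N ≥ 1.
Therefore the largest such d is 5.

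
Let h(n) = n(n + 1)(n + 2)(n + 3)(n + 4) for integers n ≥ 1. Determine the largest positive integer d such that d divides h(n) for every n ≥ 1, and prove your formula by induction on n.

Computing the first values: h(1) = 120 and h(2) = 720; gcd(120, 720) = 120, so d ≤ 120.
We prove 120 | n(n + 1)(n + 2)(n + 3)(n + 4) for all n ≥ 1 by induction on n.
When n = 1: h(1) = 120 = 120·(1), so 120 | h(1).
For the inductive step, assume it holds for an arbitrary p ≥ 1, i.e. 120 | h(p). Then
h(p+1) − h(p) = (p+1)·(p+2)·(p+3)·(p+4)·(p+5) − p·(p+1)·(p+2)·(p+3)·(p+4) = (p+1)·(p+2)·(p+3)·(p+4)·[(p+5) − p] = 5·(p+1)·(p+2)·(p+3)·(p+4). The product of 4 consecutive integers is divisible by (4)! = 24, so h(p+1) − h(p) is divisible by 5·24 = 120. By the inductive hypothesis 120 | h(p), hence 120 | h(p+1).
Hence, by induction on n, the claim holds for every n ≥ 1.
Therefore the largest such d is 120.

d = 120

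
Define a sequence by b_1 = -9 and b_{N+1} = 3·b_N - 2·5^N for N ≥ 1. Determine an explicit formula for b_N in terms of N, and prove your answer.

b_N = -4·3^(N - 1) - 5^N

Computing the first terms: b_1 = -9, b_2 = -37, b_3 = -161. This suggests b_N = -4·3^(N - 1) - 5^N.
When N = 1: the formula gives -9 = -9 = b_1.
Suppose the result is true for N = p, so b_p = -4·3^(p - 1) - 5^p.
Then b_{p+1} = 3·b_p - 2·5^p = 3·(-4·3^(p - 1) - 5^p) - 2·5^p = -4·3^p - 5^(p + 1) = -4·3^((p+1) - 1) - 5^(p+1),
which is the claimed formula at N = p+1.
Hence, by induction on N, the claim holds for every N ≥ 1.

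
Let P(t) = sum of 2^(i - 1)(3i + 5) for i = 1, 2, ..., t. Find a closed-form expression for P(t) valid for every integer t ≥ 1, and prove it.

P(t) = 2^t(3t + 2) - 2

We claim P(t) = 2^t(3t + 2) - 2 for all t ≥ 1.
Base step (t = 1): P(1) = 8, and the closed form gives 8. They agree.
Inductive step: assume the claim holds for t = i, so P(i) = 2^i(3i + 2) - 2.
Then P(i+1) = P(i) + (2^i(3i + 8)) = (2^i(3i + 2) - 2) + (2^i(3i + 8)).
Simplifying, P(i+1) = 6·2^i·i + 10·2^i - 2 = 2^(i+1)(3(i+1) + 2) - 2,
which is the closed form with t = i+1.
By the principle of mathematical induction, the result holds for all t ≥ 1.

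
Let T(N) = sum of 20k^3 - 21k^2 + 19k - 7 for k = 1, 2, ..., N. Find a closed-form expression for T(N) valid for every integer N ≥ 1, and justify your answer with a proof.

T(N) = N(5N^3 + 3N^2 + 4N - 1)

We claim T(N) = N(5N^3 + 3N^2 + 4N - 1) for all N ≥ 1.
Base step (N = 1): T(1) = 11, and the closed form gives 11. They agree.
For the inductive step, assume it holds for an arbitrary k ≥ 1, so T(k) = k(5k^3 + 3k^2 + 4k - 1).
Then T(k+1) = T(k) + (20k^3 + 39k^2 + 37k + 11) = (k(5k^3 + 3k^2 + 4k - 1)) + (20k^3 + 39k^2 + 37k + 11).
Simplifying, T(k+1) = (k + 1)(5k^3 + 18k^2 + 25k + 11) = (k+1)(5(k+1)^3 + 3(k+1)^2 + 4(k+1) - 1),
which is the closed form with N = k+1.
This completes the induction.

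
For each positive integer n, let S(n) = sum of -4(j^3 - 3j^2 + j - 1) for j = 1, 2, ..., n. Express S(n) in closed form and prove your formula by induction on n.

We claim S(n) = -n(n^3 - 2n^2 - 3n - 4) for all n ≥ 1.
Base case (n = 1): S(1) = 8, and the closed form gives 8. They agree.
Inductive step: suppose the statement holds for some j ≥ 1, so S(j) = j(-j^3 + 2j^2 + 3j + 4).
Then S(j+1) = S(j) + (-4j^3 + 8j + 8) = (j(-j^3 + 2j^2 + 3j + 4)) + (-4j^3 + 8j + 8).
Simplifying, S(j+1) = -(j + 1)(j^3 + j^2 - 4j - 8) = -(j+1)((j+1)^3 - 2(j+1)^2 - 3(j+1) - 4),
which is the closed form with n = j+1.
By induction, the statement is established for all n ≥ 1.

S(n) = -n(n^3 - 2n^2 - 3n - 4)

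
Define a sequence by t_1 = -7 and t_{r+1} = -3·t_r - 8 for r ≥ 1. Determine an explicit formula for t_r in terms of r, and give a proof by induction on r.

Computing the first terms: t_1 = -7, t_2 = 13, t_3 = -47. This suggests t_r = -5(-3)^(r - 1) - 2.
When r = 1: the formula gives -7 = -7 = t_1.
For the inductive step, assume it holds for an arbitrary j ≥ 1, so t_j = -5(-3)^(j - 1) - 2.
Then t_{j+1} = -3·t_j - 8 = -3·(-5(-3)^(j - 1) - 2) - 8 = -5(-3)^j - 2 = -5(-3)^((j+1) - 1) - 2,
which is the claimed formula at r = j+1.
Hence, by induction on r, the claim holds for every r ≥ 1.

t_r = -5(-3)^(r - 1) - 2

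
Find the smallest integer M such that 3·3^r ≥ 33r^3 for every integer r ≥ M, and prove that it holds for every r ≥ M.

At r = 7: 6561 < 11319, so the inequality fails and M ≥ 8. We prove 3·3^r ≥ 33r^3 for all r ≥ 8.
For the base case r = 8: 3·3^r = 19683 and 33r^3 = 16896, so 19683 ≥ 16896.
Inductive step: suppose the statement holds for some j ≥ 8, so 3·3^j ≥ 33j^3.
Then 3·3^(j + 1) = 3·(3·3^j) ≥ 3·(33j^3).
Also, for j ≥ 8 we have 3·(33j^3) ≥ 33(j+1)^3, since 3 ≥ (1 + 1/j)^3 for all j ≥ 8.
Combining, 3·3^(j + 1) ≥ 33(j+1)^3.
By induction, the statement is established for all r ≥ 8.
Hence the smallest such M is 8.

M = 8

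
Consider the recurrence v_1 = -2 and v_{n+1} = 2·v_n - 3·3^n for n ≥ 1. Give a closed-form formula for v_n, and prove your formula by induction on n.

v_n = 7·2^(n - 1) - 3^(n + 1)

Computing the first terms: v_1 = -2, v_2 = -13, v_3 = -53. This suggests v_n = 7·2^(n - 1) - 3^(n + 1).
For the base case n = 1: the formula gives -2 = -2 = v_1.
Inductive step: assume the claim holds for n = m, so v_m = 7·2^(m - 1) - 3^(m + 1).
Then v_{m+1} = 2·v_m - 3·3^m = 2·(7·2^(m - 1) - 3^(m + 1)) - 3·3^m = 7·2^m - 3^(m + 2) = 7·2^((m+1) - 1) - 3^((m+1) + 1),
which is the claimed formula at n = m+1.
By induction, the statement is established for all n ≥ 1.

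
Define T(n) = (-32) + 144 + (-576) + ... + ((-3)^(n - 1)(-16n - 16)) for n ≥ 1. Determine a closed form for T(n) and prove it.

We claim T(n) = (-3)^n(4n + 5) - 5 for all n ≥ 1.
For the base case n = 1: T(1) = -32, and the closed form gives -32. They agree.
Inductive step: suppose the statement holds for some k ≥ 1, so T(k) = (-3)^k(4k + 5) - 5.
Then T(k+1) = T(k) + (16(-3)^k(-k - 2)) = ((-3)^k(4k + 5) - 5) + (16(-3)^k(-k - 2)).
Simplifying, T(k+1) = -12(-3)^k·k - 27(-3)^k - 5 = (-3)^(k+1)(4(k+1) + 5) - 5,
which is the closed form with n = k+1.
By the principle of mathematical induction, the result holds for all n ≥ 1.

T(n) = (-3)^n(4n + 5) - 5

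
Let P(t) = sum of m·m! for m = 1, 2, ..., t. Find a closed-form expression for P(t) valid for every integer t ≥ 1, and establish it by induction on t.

We claim P(t) = (t + 1)t! - 1 for all t ≥ 1.
For the base case t = 1: P(1) = 1, and the closed form gives 1. They agree.
For the inductive step, assume it holds for an arbitrary m ≥ 1, so P(m) = (m + 1)m! - 1.
Then P(m+1) = P(m) + ((m + 1)(m + 1)!) = ((m + 1)m! - 1) + ((m + 1)(m + 1)!).
Simplifying, P(m+1) = ((m+1) + 1)(m+1)! - 1,
which is the closed form with t = m+1.
By the principle of mathematical induction, the result holds for all t ≥ 1.

P(t) = (t + 1)t! - 1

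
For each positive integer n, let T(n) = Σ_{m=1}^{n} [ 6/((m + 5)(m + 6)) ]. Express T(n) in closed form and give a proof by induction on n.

We claim T(n) = n/(n + 6) for all n ≥ 1.
For the base case n = 1: T(1) = 1/7, and the closed form gives 1/7. They agree.
Inductive step: suppose the statement holds for some m ≥ 1, so T(m) = m/(m + 6).
Then T(m+1) = T(m) + (6/((m + 6)(m + 7))) = (m/(m + 6)) + (6/((m + 6)(m + 7))).
Simplifying, T(m+1) = (m + 1)/(m + 7) = (m+1)/((m+1) + 6),
which is the closed form with n = m+1.
By the principle of mathematical induction, the result holds for all n ≥ 1.

T(n) = n/(n + 6)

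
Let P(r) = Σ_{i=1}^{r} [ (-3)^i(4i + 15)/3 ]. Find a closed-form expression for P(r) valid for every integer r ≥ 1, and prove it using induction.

P(r) = (-3)^r(r + 4) - 4

We claim P(r) = (-3)^r(r + 4) - 4 for all r ≥ 1.
When r = 1: P(1) = -19, and the closed form gives -19. They agree.
For the inductive step, assume it holds for an arbitrary i ≥ 1, so P(i) = (-3)^i(i + 4) - 4.
Then P(i+1) = P(i) + ((-3)^i(-4i - 19)) = ((-3)^i(i + 4) - 4) + ((-3)^i(-4i - 19)).
Simplifying, P(i+1) = -3(-3)^i·i - 15(-3)^i - 4 = (-3)^(i+1)((i+1) + 4) - 4,
which is the closed form with r = i+1.
Hence, by induction on r, the claim holds for every r ≥ 1.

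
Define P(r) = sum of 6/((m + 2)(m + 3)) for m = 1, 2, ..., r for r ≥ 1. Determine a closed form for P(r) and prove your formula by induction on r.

We claim P(r) = 2r/(r + 3) for all r ≥ 1.
When r = 1: P(1) = 1/2, and the closed form gives 1/2. They agree.
Suppose the result is true for r = m, so P(m) = 2m/(m + 3).
Then P(m+1) = P(m) + (6/((m + 3)(m + 4))) = (2m/(m + 3)) + (6/((m + 3)(m + 4))).
Simplifying, P(m+1) = 2(m + 1)/(m + 4) = 2(m+1)/((m+1) + 3),
which is the closed form with r = m+1.
By induction, the statement is established for all r ≥ 1.

P(r) = 2r/(r + 3)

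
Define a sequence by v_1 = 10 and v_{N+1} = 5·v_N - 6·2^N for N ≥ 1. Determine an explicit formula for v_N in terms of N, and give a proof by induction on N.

v_N = 2^(N + 1) + 6·5^(N - 1)

Computing the first terms: v_1 = 10, v_2 = 38, v_3 = 166. This suggests v_N = 2^(N + 1) + 6·5^(N - 1).
For the base case N = 1: the formula gives 10 = 10 = v_1.
Suppose the result is true for N = k, so v_k = 2^(k + 1) + 6·5^(k - 1).
Then v_{k+1} = 5·v_k - 6·2^k = 5·(2^(k + 1) + 6·5^(k - 1)) - 6·2^k = 2^(k + 2) + 6·5^k = 2^((k+1) + 1) + 6·5^((k+1) - 1),
which is the claimed formula at N = k+1.
By the principle of mathematical induction, the result holds for all N ≥ 1.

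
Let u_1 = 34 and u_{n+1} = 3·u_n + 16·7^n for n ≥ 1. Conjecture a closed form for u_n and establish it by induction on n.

u_n = 2·3^n + 4·7^n

Computing the first terms: u_1 = 34, u_2 = 214, u_3 = 1426. This suggests u_n = 2·3^n + 4·7^n.
Base step (n = 1): the formula gives 34 = 34 = u_1.
Suppose the result is true for n = k, so u_k = 2·3^k + 4·7^k.
Then u_{k+1} = 3·u_k + 16·7^k = 3·(2·3^k + 4·7^k) + 16·7^k = 2·3^(k + 1) + 4·7^(k + 1),
which is the claimed formula at n = k+1.
Hence, by induction on n, the claim holds for every n ≥ 1.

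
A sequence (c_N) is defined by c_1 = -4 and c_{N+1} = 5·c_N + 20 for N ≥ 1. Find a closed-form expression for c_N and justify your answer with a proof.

c_N = 5^(N - 1) - 5

Computing the first terms: c_1 = -4, c_2 = 0, c_3 = 20. This suggests c_N = 5^(N - 1) - 5.
Base step (N = 1): the formula gives -4 = -4 = c_1.
Inductive step: suppose the statement holds for some r ≥ 1, so c_r = 5^(r - 1) - 5.
Then c_{r+1} = 5·c_r + 20 = 5·(5^(r - 1) - 5) + 20 = 5^r - 5 = 5^((r+1) - 1) - 5,
which is the claimed formula at N = r+1.
This completes the induction.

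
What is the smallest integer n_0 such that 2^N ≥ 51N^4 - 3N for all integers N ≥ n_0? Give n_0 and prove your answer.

At N = 24: 16777216 < 16920504, so the inequality fails and n_0 ≥ 25. We prove 2^N ≥ 51N^4 - 3N for all N ≥ 25.
When N = 25: 2^N = 33554432 and 51N^4 - 3N = 19921800, so 33554432 ≥ 19921800.
Suppose the result is true for N = r, so 2^r ≥ 51r^4 - 3r.
Then 2^(r + 1) = 2·(2^r) ≥ 2·(51r^4 - 3r).
Also, for r ≥ 25 we have 2·(51r^4 - 3r) ≥ 51(r+1)^4 - 3(r+1), since 2·(51r^4 - 3r) − (51(r+1)^4 - 3(r+1)) = 51r^4 - 204r^3 - 306r^2 - 207r - 48, which is nonnegative for all r ≥ 25.
Combining, 2^(r + 1) ≥ 51(r+1)^4 - 3(r+1).
By induction, the statement is established for all N ≥ 25.
Hence the smallest such n_0 is 25.

n_0 = 25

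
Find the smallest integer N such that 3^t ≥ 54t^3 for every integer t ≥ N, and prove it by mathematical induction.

At t = 9: 19683 < 39366, so the inequality fails and N ≥ 10. We prove 3^t ≥ 54t^3 for all t ≥ 10.
For the base case t = 10: 3^t = 59049 and 54t^3 = 54000, so 59049 ≥ 54000.
For the inductive step, assume it holds for an arbitrary m ≥ 10, so 3^m ≥ 54m^3.
Then 3^(m + 1) = 3·(3^m) ≥ 3·(54m^3).
Also, for m ≥ 10 we have 3·(54m^3) ≥ 54(m+1)^3, since 3 ≥ (1 + 1/m)^3 for all m ≥ 10.
Combining, 3^(m + 1) ≥ 54(m+1)^3.
By the principle of mathematical induction, the result holds for all t ≥ 10.
Hence the smallest such N is 10.

N = 10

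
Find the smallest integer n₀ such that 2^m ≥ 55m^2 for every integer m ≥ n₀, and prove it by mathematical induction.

n₀ = 14

At m = 13: 8192 < 9295, so the inequality fails and n₀ ≥ 14. We prove 2^m ≥ 55m^2 for all m ≥ 14.
Base step (m = 14): 2^m = 16384 and 55m^2 = 10780, so 16384 ≥ 10780.
Inductive step: suppose the statement holds for some j ≥ 14, so 2^j ≥ 55j^2.
Then 2^(j + 1) = 2·(2^j) ≥ 2·(55j^2).
Also, for j ≥ 14 we have 2·(55j^2) ≥ 55(j+1)^2, since 2 ≥ (1 + 1/j)^2 for all j ≥ 14.
Combining, 2^(j + 1) ≥ 55(j+1)^2.
Hence, by induction on m, the claim holds for every m ≥ 14.
Hence the smallest such n₀ is 14.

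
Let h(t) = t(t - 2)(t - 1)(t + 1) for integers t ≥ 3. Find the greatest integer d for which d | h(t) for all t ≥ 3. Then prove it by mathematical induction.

Computing the first values: h(3) = 24 and h(4) = 120; gcd(24, 120) = 24, so d ≤ 24.
We prove 24 | t(t - 2)(t - 1)(t + 1) for all t ≥ 3 by induction on t.
For the base case t = 3: h(3) = 24 = 24·(1), so 24 | h(3).
For the inductive step, assume it holds for an arbitrary j ≥ 3, i.e. 24 | h(j). Then
h(j+1) − h(j) = (j-1)·j·(j+1)·(j+2) − (j-2)·(j-1)·j·(j+1) = (j-1)·j·(j+1)·[(j+2) − (j-2)] = 4·(j-1)·j·(j+1). The product of 3 consecutive integers is divisible by (3)! = 6, so h(j+1) − h(j) is divisible by 4·6 = 24. By the inductive hypothesis 24 | h(j), hence 24 | h(j+1).
By induction, the statement is established for all t ≥ 3.
Therefore the largest such d is 24.

d = 24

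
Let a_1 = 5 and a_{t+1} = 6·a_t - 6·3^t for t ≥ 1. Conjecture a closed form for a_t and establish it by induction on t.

a_t = 2·3^t - 6^(t - 1)

Computing the first terms: a_1 = 5, a_2 = 12, a_3 = 18. This suggests a_t = 2·3^t - 6^(t - 1).
Base case (t = 1): the formula gives 5 = 5 = a_1.
Inductive step: assume the claim holds for t = k, so a_k = 2·3^k - 6^(k - 1).
Then a_{k+1} = 6·a_k - 6·3^k = 6·(2·3^k - 6^(k - 1)) - 6·3^k = 2·3^(k + 1) - 6^k = 2·3^(k+1) - 6^((k+1) - 1),
which is the claimed formula at t = k+1.
This completes the induction.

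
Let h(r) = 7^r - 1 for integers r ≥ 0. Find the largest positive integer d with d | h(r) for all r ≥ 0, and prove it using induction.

d = 6

Computing the first values: h(0) = 0 and h(1) = 6; gcd(0, 6) = 6, so d ≤ 6.
We prove 6 | 7^r - 1 for all r ≥ 0 by induction on r.
When r = 0: h(0) = 0 = 6·(0), so 6 | h(0).
Inductive step: assume the claim holds for r = m, i.e. 6 | h(m). Then
h(m+1) = 7^(m+1) - 1 = 7·(7^m - 1) + 6 = 7·h(m) + 6. The first term is divisible by 6 by the inductive hypothesis, and 6 is divisible by 6. Hence 6 | h(m+1).
This completes the induction.
Therefore the largest such d is 6.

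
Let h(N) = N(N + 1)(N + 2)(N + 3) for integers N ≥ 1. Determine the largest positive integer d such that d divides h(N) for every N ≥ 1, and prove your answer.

d = 24

Computing the first values: h(1) = 24 and h(2) = 120; gcd(24, 120) = 24, so d ≤ 24.
We prove 24 | N(N + 1)(N + 2)(N + 3) for all N ≥ 1 by induction on N.
Base case (N = 1): h(1) = 24 = 24·(1), so 24 | h(1).
Inductive step: suppose the statement holds for some p ≥ 1, i.e. 24 | h(p). Then
h(p+1) − h(p) = (p+1)·(p+2)·(p+3)·(p+4) − p·(p+1)·(p+2)·(p+3) = (p+1)·(p+2)·(p+3)·[(p+4) − p] = 4·(p+1)·(p+2)·(p+3). The product of 3 consecutive integers is divisible by (3)! = 6, so h(p+1) − h(p) is divisible by 4·6 = 24. By the inductive hypothesis 24 | h(p), hence 24 | h(p+1).
By the principle of mathematical induction, the result holds for all N ≥ 1.
Therefore the largest such d is 24.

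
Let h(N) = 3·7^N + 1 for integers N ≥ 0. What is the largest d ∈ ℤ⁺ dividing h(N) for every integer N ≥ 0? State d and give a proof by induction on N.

d = 2

Computing the first values: h(0) = 4 and h(1) = 22; gcd(4, 22) = 2, so d ≤ 2.
We prove 2 | 3·7^N + 1 for all N ≥ 0 by induction on N.
Base case (N = 0): h(0) = 4 = 2·(2), so 2 | h(0).
Inductive step: suppose the statement holds for some k ≥ 0, i.e. 2 | h(k). Then
h(k+1) = 3·7^(k+1) + 1 = 7·(3·7^k + 1) - 6 = 7·h(k) - 6. The first term is divisible by 2 by the inductive hypothesis, and -6 is divisible by 2. Hence 2 | h(k+1).
By induction, the statement is established for all N ≥ 0.
Therefore the largest such d is 2.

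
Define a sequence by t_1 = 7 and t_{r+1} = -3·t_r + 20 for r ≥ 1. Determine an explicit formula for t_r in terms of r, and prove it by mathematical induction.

t_r = 2(-3)^(r - 1) + 5

Computing the first terms: t_1 = 7, t_2 = -1, t_3 = 23. This suggests t_r = 2(-3)^(r - 1) + 5.
When r = 1: the formula gives 7 = 7 = t_1.
Inductive step: suppose the statement holds for some p ≥ 1, so t_p = 2(-3)^(p - 1) + 5.
Then t_{p+1} = -3·t_p + 20 = -3·(2(-3)^(p - 1) + 5) + 20 = 2(-3)^p + 5 = 2(-3)^((p+1) - 1) + 5,
which is the claimed formula at r = p+1.
Hence, by induction on r, the claim holds for every r ≥ 1.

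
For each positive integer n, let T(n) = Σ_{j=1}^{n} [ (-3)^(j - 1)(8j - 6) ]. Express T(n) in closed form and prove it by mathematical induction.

T(n) = (-3)^n(-2n + 1) - 1

We claim T(n) = (-3)^n(-2n + 1) - 1 for all n ≥ 1.
For the base case n = 1: T(1) = 2, and the closed form gives 2. They agree.
Inductive step: suppose the statement holds for some j ≥ 1, so T(j) = (-3)^j(-2j + 1) - 1.
Then T(j+1) = T(j) + ((-3)^j(8j + 2)) = ((-3)^j(-2j + 1) - 1) + ((-3)^j(8j + 2)).
Simplifying, T(j+1) = 6(-3)^j·j + 3(-3)^j - 1 = (-3)^(j+1)(-2(j+1) + 1) - 1,
which is the closed form with n = j+1.
Hence, by induction on n, the claim holds for every n ≥ 1.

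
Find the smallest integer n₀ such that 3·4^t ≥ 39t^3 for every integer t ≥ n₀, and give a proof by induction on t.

n₀ = 6

At t = 5: 3072 < 4875, so the inequality fails and n₀ ≥ 6. We prove 3·4^t ≥ 39t^3 for all t ≥ 6.
Base case (t = 6): 3·4^t = 12288 and 39t^3 = 8424, so 12288 ≥ 8424.
Inductive step: suppose the statement holds for some m ≥ 6, so 3·4^m ≥ 39m^3.
Then 3·4^(m + 1) = 4·(3·4^m) ≥ 4·(39m^3).
Also, for m ≥ 6 we have 4·(39m^3) ≥ 39(m+1)^3, since 4 ≥ (1 + 1/m)^3 for all m ≥ 6.
Combining, 3·4^(m + 1) ≥ 39(m+1)^3.
This completes the induction.
Hence the smallest such n₀ is 6.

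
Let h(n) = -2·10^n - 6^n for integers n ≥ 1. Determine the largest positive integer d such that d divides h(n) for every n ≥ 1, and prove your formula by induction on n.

Computing the first values: h(1) = -26 and h(2) = -236; gcd(-26, -236) = 2, so d ≤ 2.
We prove 2 | -2·10^n - 6^n for all n ≥ 1 by induction on n.
Base step (n = 1): h(1) = -26 = 2·(-13), so 2 | h(1).
Inductive step: assume the claim holds for n = i, i.e. 2 | h(i). Then
h(i+1) − 10·h(i) = (-2·10^(i+1) - 6^(i+1)) − 10·(-2·10^i - 6^i) = (-1)·6^i·(6 − 10) = (4)·6^i. Since 2 | h(i) by the inductive hypothesis, 2 | 10·h(i); and 2 | 4 since 4 = 2·2. Therefore 2 | h(i+1).
By the principle of mathematical induction, the result holds for all n ≥ 1.
Therefore the largest such d is 2.

d = 2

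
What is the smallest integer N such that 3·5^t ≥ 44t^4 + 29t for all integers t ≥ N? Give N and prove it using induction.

At t = 6: 46875 < 57198, so the inequality fails and N ≥ 7. We prove 3·5^t ≥ 44t^4 + 29t for all t ≥ 7.
Base step (t = 7): 3·5^t = 234375 and 44t^4 + 29t = 105847, so 234375 ≥ 105847.
Inductive step: assume the claim holds for t = j, so 3·5^j ≥ 44j^4 + 29j.
Then 3·5^(j + 1) = 5·(3·5^j) ≥ 5·(44j^4 + 29j).
Also, for j ≥ 7 we have 5·(44j^4 + 29j) ≥ 44(j+1)^4 + 29(j+1), since 5·(44j^4 + 29j) − (44(j+1)^4 + 29(j+1)) = 176j^4 - 176j^3 - 264j^2 - 60j - 73, which is nonnegative for all j ≥ 7.
Combining, 3·5^(j + 1) ≥ 44(j+1)^4 + 29(j+1).
This completes the induction.
Hence the smallest such N is 7.

N = 7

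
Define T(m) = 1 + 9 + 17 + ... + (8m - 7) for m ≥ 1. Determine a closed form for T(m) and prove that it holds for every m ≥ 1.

We claim T(m) = m(4m - 3) for all m ≥ 1.
For the base case m = 1: T(1) = 1, and the closed form gives 1. They agree.
Suppose the result is true for m = i, so T(i) = i(4i - 3).
Then T(i+1) = T(i) + (8i + 1) = (i(4i - 3)) + (8i + 1).
Simplifying, T(i+1) = (i + 1)(4i + 1) = (i+1)(4(i+1) - 3),
which is the closed form with m = i+1.
Hence, by induction on m, the claim holds for every m ≥ 1.

T(m) = m(4m - 3)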